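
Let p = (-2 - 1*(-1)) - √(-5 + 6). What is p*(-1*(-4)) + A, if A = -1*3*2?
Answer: -14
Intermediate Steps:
p = -2 (p = (-2 + 1) - √1 = -1 - 1*1 = -1 - 1 = -2)
A = -6 (A = -3*2 = -6)
p*(-1*(-4)) + A = -(-2)*(-4) - 6 = -2*4 - 6 = -8 - 6 = -14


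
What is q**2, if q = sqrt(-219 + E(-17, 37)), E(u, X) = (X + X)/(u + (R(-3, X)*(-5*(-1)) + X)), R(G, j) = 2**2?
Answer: -4343/20 ≈ -217.15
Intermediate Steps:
R(G, j) = 4
E(u, X) = 2*X/(20 + X + u) (E(u, X) = (X + X)/(u + (4*(-5*(-1)) + X)) = (2*X)/(u + (4*5 + X)) = (2*X)/(u + (20 + X)) = (2*X)/(20 + X + u) = 2*X/(20 + X + u))
q = I*sqrt(21715)/10 (q = sqrt(-219 + 2*37/(20 + 37 - 17)) = sqrt(-219 + 2*37/40) = sqrt(-219 + 2*37*(1/40)) = sqrt(-219 + 37/20) = sqrt(-4343/20) = I*sqrt(21715)/10 ≈ 14.736*I)
q**2 = (I*sqrt(21715)/10)**2 = -4343/20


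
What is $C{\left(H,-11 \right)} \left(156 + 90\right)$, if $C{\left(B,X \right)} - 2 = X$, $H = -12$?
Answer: $-2214$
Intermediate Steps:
$C{\left(B,X \right)} = 2 + X$
$C{\left(H,-11 \right)} \left(156 + 90\right) = \left(2 - 11\right) \left(156 + 90\right) = \left(-9\right) 246 = -2214$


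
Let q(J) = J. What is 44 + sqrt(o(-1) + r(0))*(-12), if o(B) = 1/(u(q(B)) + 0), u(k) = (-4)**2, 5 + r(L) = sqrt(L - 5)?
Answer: 44 - 3*sqrt(-79 + 16*I*sqrt(5)) ≈ 38.104 - 27.309*I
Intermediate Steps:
r(L) = -5 + sqrt(-5 + L) (r(L) = -5 + sqrt(L - 5) = -5 + sqrt(-5 + L))
u(k) = 16
o(B) = 1/16 (o(B) = 1/(16 + 0) = 1/16)
44 + sqrt(o(-1) + r(0))*(-12) = 44 + sqrt(1/16 + (-5 + sqrt(-5 + 0)))*(-12) = 44 + sqrt(1/16 + (-5 + sqrt(-5)))*(-12) = 44 + sqrt(1/16 + (-5 + I*sqrt(5)))*(-12) = 44 + sqrt(-79/16 + I*sqrt(5))*(-12) = 44 - 12*sqrt(-79/16 + I*sqrt(5))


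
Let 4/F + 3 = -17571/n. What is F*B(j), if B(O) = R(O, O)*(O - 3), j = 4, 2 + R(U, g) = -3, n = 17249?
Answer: 172490/34659 ≈ 4.9768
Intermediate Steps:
R(U, g) = -5 (R(U, g) = -2 - 3 = -5)
F = -34498/34659 (F = 4/(-3 - 17571/17249) = 4/(-69318/17249) = 4*(-17249/69318) = -34498/34659 ≈ -0.99535)
B(O) = 15 - 5*O (B(O) = -5*(O - 3) = -5*(-3 + O) = 15 - 5*O)
F*B(j) = -34498*(15 - 5*4)/34659 = -34498*(15 - 20)/34659 = -34498/34659*(-5) = 172490/34659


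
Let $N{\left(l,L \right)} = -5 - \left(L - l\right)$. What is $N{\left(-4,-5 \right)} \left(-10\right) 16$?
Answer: $640$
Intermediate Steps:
$N{\left(l,L \right)} = -5 + l - L$
$N{\left(-4,-5 \right)} \left(-10\right) 16 = \left(-5 - 4 - -5\right) \left(-10\right) 16 = \left(-5 - 4 + 5\right) \left(-10\right) 16 = \left(-4\right) \left(-10\right) 16 = 40 \cdot 16 = 640$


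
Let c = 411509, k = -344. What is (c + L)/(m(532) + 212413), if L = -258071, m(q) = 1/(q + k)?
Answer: 9615448/13311215 ≈ 0.72236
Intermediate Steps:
m(q) = 1/(-344 + q) (m(q) = 1/(q - 344) = 1/(-344 + q))
(c + L)/(m(532) + 212413) = (411509 - 258071)/(1/(-344 + 532) + 212413) = 153438/(1/188 + 212413) = 153438/(39933645/188) = 153438*(188/39933645) = 9615448/13311215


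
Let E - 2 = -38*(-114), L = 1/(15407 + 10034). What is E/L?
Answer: 110261294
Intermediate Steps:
L = 1/25441 ≈ 3.9307e-5
E = 4334 (E = 2 - 38*(-114) = 2 + 4332 = 4334)
E/L = 4334/(1/25441) = 4334*25441 = 110261294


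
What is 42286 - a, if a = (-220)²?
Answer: -6114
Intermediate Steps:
a = 48400
42286 - a = 42286 - 1*48400 = 42286 - 48400 = -6114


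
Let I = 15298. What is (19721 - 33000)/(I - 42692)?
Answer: 13279/27394 ≈ 0.48474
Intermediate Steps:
(19721 - 33000)/(I - 42692) = (19721 - 33000)/(15298 - 42692) = -13279/(-27394) = -13279*(-1/27394) = 13279/27394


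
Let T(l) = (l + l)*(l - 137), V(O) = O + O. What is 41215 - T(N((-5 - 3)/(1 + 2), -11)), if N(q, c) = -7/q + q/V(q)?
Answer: 1345655/32 ≈ 42052.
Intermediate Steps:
V(O) = 2*O
N(q, c) = 1/2 - 7/q (N(q, c) = -7/q + q/((2*q)) = -7/q + q*(1/(2*q)) = -7/q + 1/2 = 1/2 - 7/q)
T(l) = 2*l*(-137 + l) (T(l) = (2*l)*(-137 + l) = 2*l*(-137 + l))
41215 - T(N((-5 - 3)/(1 + 2), -11)) = 41215 - 2*(-14 + (-5 - 3)/(1 + 2))/(2*(((-5 - 3)/(1 + 2))))*(-137 + (-14 + (-5 - 3)/(1 + 2))/(2*(((-5 - 3)/(1 + 2))))) = 41215 - 2*(-14 - 8/3)/(2*((-8/3)))*(-137 + (-14 - 8/3)/(2*((-8/3)))) = 41215 - 2*(-14 - 8*1/3)/(2*((-8*1/3)))*(-137 + (-14 - 8*1/3)/(2*((-8*1/3)))) = 41215 - 2*(-14 - 8/3)/(2*(-8/3))*(-137 + (-14 - 8/3)/(2*(-8/3))) = 41215 - 2*(1/2)*(-3/8)*(-50/3)*(-137 + (1/2)*(-3/8)*(-50/3)) = 41215 - 2*25*(-137 + 25/8)/8 = 41215 - 2*25*(-1071)/(8*8) = 41215 - 1*(-26775/32) = 41215 + 26775/32 = 1345655/32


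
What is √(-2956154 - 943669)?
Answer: I*√3899823 ≈ 1974.8*I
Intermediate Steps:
√(-2956154 - 943669) = √(-3899823) = I*√3899823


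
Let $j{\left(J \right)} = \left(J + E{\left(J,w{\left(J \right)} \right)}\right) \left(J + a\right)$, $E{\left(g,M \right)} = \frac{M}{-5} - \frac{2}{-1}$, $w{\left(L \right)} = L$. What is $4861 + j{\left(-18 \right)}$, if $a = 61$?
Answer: $\frac{21639}{5} \approx 4327.8$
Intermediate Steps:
$E{\left(g,M \right)} = 2 - \frac{M}{5}$ ($E{\left(g,M \right)} = M \left(- \frac{1}{5}\right) - -2 = - \frac{M}{5} + 2 = 2 - \frac{M}{5}$)
$j{\left(J \right)} = \left(2 + \frac{4 J}{5}\right) \left(61 + J\right)$ ($j{\left(J \right)} = \left(J - \left(-2 + \frac{J}{5}\right)\right) \left(J + 61\right) = \left(2 + \frac{4 J}{5}\right) \left(61 + J\right)$)
$4861 + j{\left(-18 \right)} = 4861 + \left(122 + \frac{4 \left(-18\right)^{2}}{5} + \frac{254}{5} \left(-18\right)\right) = 4861 + \left(122 + \frac{4}{5} \cdot 324 - \frac{4572}{5}\right) = 4861 + \left(122 + \frac{1296}{5} - \frac{4572}{5}\right) = 4861 - \frac{2666}{5} = \frac{21639}{5}$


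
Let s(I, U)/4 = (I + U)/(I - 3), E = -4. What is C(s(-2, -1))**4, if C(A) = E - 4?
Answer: 4096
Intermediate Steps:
s(I, U) = 4*(I + U)/(-3 + I) (s(I, U) = 4*((I + U)/(I - 3)) = 4*((I + U)/(-3 + I)) = 4*(I + U)/(-3 + I))
C(A) = -8 (C(A) = -4 - 4 = -8)
C(s(-2, -1))**4 = (-8)**4 = 4096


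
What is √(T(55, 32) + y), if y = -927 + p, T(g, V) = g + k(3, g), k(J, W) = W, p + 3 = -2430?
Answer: 5*I*√130 ≈ 57.009*I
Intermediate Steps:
p = -2433 (p = -3 - 2430 = -2433)
T(g, V) = 2*g (T(g, V) = g + g = 2*g)
y = -3360 (y = -927 - 2433 = -3360)
√(T(55, 32) + y) = √(2*55 - 3360) = √(110 - 3360) = √(-3250) = 5*I*√130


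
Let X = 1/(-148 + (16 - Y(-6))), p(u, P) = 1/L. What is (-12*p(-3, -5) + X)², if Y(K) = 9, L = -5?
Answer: 2845969/497025 ≈ 5.7260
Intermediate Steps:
p(u, P) = -⅕ (p(u, P) = 1/(-5) = -⅕)
X = -1/141 (X = 1/(-148 + (16 - 1*9)) = 1/(-148 + (16 - 9)) = 1/(-148 + 7) = 1/(-141) = -1/141 ≈ -0.0070922)
(-12*p(-3, -5) + X)² = (-12*(-⅕) - 1/141)² = (12/5 - 1/141)² = (1687/705)² = 2845969/497025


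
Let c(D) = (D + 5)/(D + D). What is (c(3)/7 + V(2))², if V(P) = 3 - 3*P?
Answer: 3481/441 ≈ 7.8934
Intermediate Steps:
c(D) = (5 + D)/(2*D) (c(D) = (5 + D)/((2*D)) = (5 + D)*(1/(2*D)) = (5 + D)/(2*D))
(c(3)/7 + V(2))² = (((½)*(5 + 3)/3)/7 + (3 - 3*2))² = (((½)*(⅓)*8)*(⅐) + (3 - 6))² = ((4/3)*(⅐) - 3)² = (4/21 - 3)² = (-59/21)² = 3481/441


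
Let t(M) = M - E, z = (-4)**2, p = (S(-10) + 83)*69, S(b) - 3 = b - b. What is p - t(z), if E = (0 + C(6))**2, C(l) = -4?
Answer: 5934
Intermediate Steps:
S(b) = 3 (S(b) = 3 + (b - b) = 3 + 0 = 3)
p = 5934 (p = (3 + 83)*69 = 86*69 = 5934)
E = 16 (E = (0 - 4)**2 = (-4)**2 = 16)
z = 16
t(M) = -16 + M (t(M) = M - 1*16 = M - 16 = -16 + M)
p - t(z) = 5934 - (-16 + 16) = 5934 - 1*0 = 5934 + 0 = 5934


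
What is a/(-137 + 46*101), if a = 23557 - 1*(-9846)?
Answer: 33403/4509 ≈ 7.4081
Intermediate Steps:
a = 33403 (a = 23557 + 9846 = 33403)
a/(-137 + 46*101) = 33403/(-137 + 46*101) = 33403/(-137 + 4646) = 33403/4509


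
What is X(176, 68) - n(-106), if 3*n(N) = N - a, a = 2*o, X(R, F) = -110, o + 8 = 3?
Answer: -78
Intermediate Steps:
o = -5 (o = -8 + 3 = -5)
a = -10 (a = 2*(-5) = -10)
n(N) = 10/3 + N/3 (n(N) = (N - 1*(-10))/3 = (N + 10)/3 = (10 + N)/3 = 10/3 + N/3)
X(176, 68) - n(-106) = -110 - (10/3 + (⅓)*(-106)) = -110 - (10/3 - 106/3) = -110 - 1*(-32) = -110 + 32 = -78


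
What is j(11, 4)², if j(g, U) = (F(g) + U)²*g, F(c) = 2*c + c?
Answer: 226773481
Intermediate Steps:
F(c) = 3*c
j(g, U) = g*(U + 3*g)² (j(g, U) = (3*g + U)²*g = (U + 3*g)²*g = g*(U + 3*g)²)
j(11, 4)² = (11*(4 + 3*11)²)² = (11*(4 + 33)²)² = (11*37²)² = (11*1369)² = 15059² = 226773481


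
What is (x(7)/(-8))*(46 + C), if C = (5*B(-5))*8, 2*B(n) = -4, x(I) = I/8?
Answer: 119/32 ≈ 3.7188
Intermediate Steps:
x(I) = I/8 (x(I) = I*(⅛) = I/8)
B(n) = -2 (B(n) = (½)*(-4) = -2)
C = -80 (C = (5*(-2))*8 = -10*8 = -80)
(x(7)/(-8))*(46 + C) = (((⅛)*7)/(-8))*(46 - 80) = ((7/8)*(-⅛))*(-34) = -7/64*(-34) = 119/32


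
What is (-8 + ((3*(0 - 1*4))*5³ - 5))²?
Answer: 2289169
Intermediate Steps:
(-8 + ((3*(0 - 1*4))*5³ - 5))² = (-8 + ((3*(0 - 4))*125 - 5))² = (-8 + ((3*(-4))*125 - 5))² = (-8 + (-12*125 - 5))² = (-8 + (-1500 - 5))² = (-8 - 1505)² = (-1513)² = 2289169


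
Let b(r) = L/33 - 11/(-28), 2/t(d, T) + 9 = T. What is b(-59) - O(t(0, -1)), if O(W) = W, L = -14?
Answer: 779/4620 ≈ 0.16861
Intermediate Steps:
t(d, T) = 2/(-9 + T)
b(r) = -29/924 (b(r) = -14/33 - 11/(-28) = -14*1/33 - 11*(-1/28) = -14/33 + 11/28 = -29/924)
b(-59) - O(t(0, -1)) = -29/924 - 2/(-9 - 1) = -29/924 - 2/(-10) = -29/924 - 2*(-1)/10 = -29/924 - 1*(-1/5) = -29/924 + 1/5 = 779/4620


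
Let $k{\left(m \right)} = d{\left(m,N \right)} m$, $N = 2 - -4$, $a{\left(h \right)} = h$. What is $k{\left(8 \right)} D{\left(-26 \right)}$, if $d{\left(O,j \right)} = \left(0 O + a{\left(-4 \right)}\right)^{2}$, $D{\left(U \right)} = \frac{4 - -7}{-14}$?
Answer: $- \frac{704}{7} \approx -100.57$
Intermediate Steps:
$N = 6$ ($N = 2 + 4 = 6$)
$D{\left(U \right)} = - \frac{11}{14}$ ($D{\left(U \right)} = \left(4 + 7\right) \left(- \frac{1}{14}\right) = 11 \left(- \frac{1}{14}\right) = - \frac{11}{14}$)
$d{\left(O,j \right)} = 16$ ($d{\left(O,j \right)} = \left(0 O - 4\right)^{2} = \left(0 - 4\right)^{2} = \left(-4\right)^{2} = 16$)
$k{\left(m \right)} = 16 m$
$k{\left(8 \right)} D{\left(-26 \right)} = 16 \cdot 8 \left(- \frac{11}{14}\right) = 128 \left(- \frac{11}{14}\right) = - \frac{704}{7}$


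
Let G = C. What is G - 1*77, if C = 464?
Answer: 387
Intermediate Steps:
G = 464
G - 1*77 = 464 - 1*77 = 464 - 77 = 387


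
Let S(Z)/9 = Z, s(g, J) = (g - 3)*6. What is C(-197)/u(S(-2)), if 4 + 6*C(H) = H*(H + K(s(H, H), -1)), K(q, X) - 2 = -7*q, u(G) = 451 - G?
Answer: -1616389/2814 ≈ -574.41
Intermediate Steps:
s(g, J) = -18 + 6*g (s(g, J) = (-3 + g)*6 = -18 + 6*g)
S(Z) = 9*Z
K(q, X) = 2 - 7*q
C(H) = -2/3 + H*(128 - 41*H)/6 (C(H) = -2/3 + (H*(H + (2 - 7*(-18 + 6*H))))/6 = -2/3 + (H*(H + (2 + (126 - 42*H))))/6 = -2/3 + (H*(H + (128 - 42*H)))/6 = -2/3 + (H*(128 - 41*H))/6 = -2/3 + H*(128 - 41*H)/6)
C(-197)/u(S(-2)) = (-2/3 - 41/6*(-197)**2 + (64/3)*(-197))/(451 - 9*(-2)) = (-2/3 - 41/6*38809 - 12608/3)/(451 - 1*(-18)) = (-2/3 - 1591169/6 - 12608/3)/(451 + 18) = -1616389/6/469 = -1616389/6*1/469 = -1616389/2814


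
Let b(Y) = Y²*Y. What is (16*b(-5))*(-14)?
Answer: 28000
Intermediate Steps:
b(Y) = Y³
(16*b(-5))*(-14) = (16*(-5)³)*(-14) = (16*(-125))*(-14) = -2000*(-14) = 28000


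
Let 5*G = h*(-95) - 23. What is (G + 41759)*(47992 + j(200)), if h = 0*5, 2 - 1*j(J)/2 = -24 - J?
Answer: 10113750768/5 ≈ 2.0228e+9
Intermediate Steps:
j(J) = 52 + 2*J (j(J) = 4 - 2*(-24 - J) = 4 + (48 + 2*J) = 52 + 2*J)
h = 0
G = -23/5 (G = (0*(-95) - 23)/5 = (0 - 23)/5 = (1/5)*(-23) = -23/5 ≈ -4.6000)
(G + 41759)*(47992 + j(200)) = (-23/5 + 41759)*(47992 + (52 + 2*200)) = 208772*(47992 + (52 + 400))/5 = 208772*(47992 + 452)/5 = (208772/5)*48444 = 10113750768/5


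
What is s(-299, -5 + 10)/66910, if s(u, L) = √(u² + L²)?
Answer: √89426/66910 ≈ 0.0044693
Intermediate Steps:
s(u, L) = √(L² + u²)
s(-299, -5 + 10)/66910 = √((-5 + 10)² + (-299)²)/66910 = √(5² + 89401)*(1/66910) = √(25 + 89401)*(1/66910) = √89426*(1/66910) = √89426/66910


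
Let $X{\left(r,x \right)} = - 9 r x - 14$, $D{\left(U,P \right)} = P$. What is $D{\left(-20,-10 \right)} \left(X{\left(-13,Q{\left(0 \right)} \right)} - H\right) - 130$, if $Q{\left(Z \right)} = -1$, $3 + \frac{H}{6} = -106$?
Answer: $-5360$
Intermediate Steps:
$H = -654$ ($H = -18 + 6 \left(-106\right) = -18 - 636 = -654$)
$X{\left(r,x \right)} = -14 - 9 r x$ ($X{\left(r,x \right)} = - 9 r x - 14 = -14 - 9 r x$)
$D{\left(-20,-10 \right)} \left(X{\left(-13,Q{\left(0 \right)} \right)} - H\right) - 130 = - 10 \left(\left(-14 - \left(-117\right) \left(-1\right)\right) - -654\right) - 130 = - 10 \left(\left(-14 - 117\right) + 654\right) - 130 = - 10 \left(-131 + 654\right) - 130 = \left(-10\right) 523 - 130 = -5230 - 130 = -5360$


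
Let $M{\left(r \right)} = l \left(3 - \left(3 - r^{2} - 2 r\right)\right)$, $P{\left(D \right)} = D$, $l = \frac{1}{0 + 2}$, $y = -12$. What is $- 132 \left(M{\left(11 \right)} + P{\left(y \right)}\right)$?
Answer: $-7854$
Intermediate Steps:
$l = \frac{1}{2} \approx 0.5$
$M{\left(r \right)} = r + \frac{r^{2}}{2}$ ($M{\left(r \right)} = \frac{3 - \left(3 - r^{2} - 2 r\right)}{2} = \frac{3 + \left(-3 + r^{2} + 2 r\right)}{2} = \frac{r^{2} + 2 r}{2} = r + \frac{r^{2}}{2}$)
$- 132 \left(M{\left(11 \right)} + P{\left(y \right)}\right) = - 132 \left(\frac{1}{2} \cdot 11 \left(2 + 11\right) - 12\right) = - 132 \left(\frac{1}{2} \cdot 11 \cdot 13 - 12\right) = - 132 \left(\frac{143}{2} - 12\right) = \left(-132\right) \frac{119}{2} = -7854$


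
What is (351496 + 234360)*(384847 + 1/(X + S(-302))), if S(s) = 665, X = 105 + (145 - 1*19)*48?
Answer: 768609926318016/3409 ≈ 2.2546e+11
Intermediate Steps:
X = 6153 (X = 105 + (145 - 19)*48 = 105 + 126*48 = 105 + 6048 = 6153)
(351496 + 234360)*(384847 + 1/(X + S(-302))) = (351496 + 234360)*(384847 + 1/(6153 + 665)) = 585856*(384847 + 1/6818) = 585856*(2623886847/6818) = 768609926318016/3409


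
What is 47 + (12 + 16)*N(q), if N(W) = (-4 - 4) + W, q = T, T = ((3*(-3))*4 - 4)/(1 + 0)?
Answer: -1297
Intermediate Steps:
T = -40 (T = (-9*4 - 4)/1 = (-36 - 4)*1 = -40*1 = -40)
q = -40
N(W) = -8 + W
47 + (12 + 16)*N(q) = 47 + (12 + 16)*(-8 - 40) = 47 + 28*(-48) = 47 - 1344 = -1297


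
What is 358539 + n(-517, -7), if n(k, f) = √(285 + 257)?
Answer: 358539 + √542 ≈ 3.5856e+5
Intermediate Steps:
n(k, f) = √542
358539 + n(-517, -7) = 358539 + √542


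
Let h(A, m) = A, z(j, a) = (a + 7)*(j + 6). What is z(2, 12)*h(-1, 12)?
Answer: -152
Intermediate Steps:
z(j, a) = (6 + j)*(7 + a) (z(j, a) = (7 + a)*(6 + j) = (6 + j)*(7 + a))
z(2, 12)*h(-1, 12) = (42 + 6*12 + 7*2 + 12*2)*(-1) = (42 + 72 + 14 + 24)*(-1) = 152*(-1) = -152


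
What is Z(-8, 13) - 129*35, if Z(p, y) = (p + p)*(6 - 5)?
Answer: -4531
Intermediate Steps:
Z(p, y) = 2*p (Z(p, y) = (2*p)*1 = 2*p)
Z(-8, 13) - 129*35 = 2*(-8) - 129*35 = -16 - 4515 = -4531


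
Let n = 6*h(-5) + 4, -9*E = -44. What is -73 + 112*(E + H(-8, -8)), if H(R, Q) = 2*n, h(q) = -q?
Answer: 72815/9 ≈ 8090.6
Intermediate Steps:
E = 44/9 (E = -⅑*(-44) = 44/9 ≈ 4.8889)
n = 34 (n = 6*(-1*(-5)) + 4 = 6*5 + 4 = 30 + 4 = 34)
H(R, Q) = 68 (H(R, Q) = 2*34 = 68)
-73 + 112*(E + H(-8, -8)) = -73 + 112*(44/9 + 68) = -73 + 112*(656/9) = -73 + 73472/9 = 72815/9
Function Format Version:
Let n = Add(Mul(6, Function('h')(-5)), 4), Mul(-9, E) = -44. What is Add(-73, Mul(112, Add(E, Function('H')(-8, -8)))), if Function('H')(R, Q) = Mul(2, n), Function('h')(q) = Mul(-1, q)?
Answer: Rational(72815, 9) ≈ 8090.6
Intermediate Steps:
E = Rational(44, 9) (E = Mul(Rational(-1, 9), -44) = Rational(44, 9) ≈ 4.8889)
n = 34 (n = Add(Mul(6, Mul(-1, -5)), 4) = Add(Mul(6, 5), 4) = Add(30, 4) = 34)
Function('H')(R, Q) = 68 (Function('H')(R, Q) = Mul(2, 34) = 68)
Add(-73, Mul(112, Add(E, Function('H')(-8, -8)))) = Add(-73, Mul(112, Add(Rational(44, 9), 68))) = Add(-73, Mul(112, Rational(656, 9))) = Add(-73, Rational(73472, 9)) = Rational(72815, 9)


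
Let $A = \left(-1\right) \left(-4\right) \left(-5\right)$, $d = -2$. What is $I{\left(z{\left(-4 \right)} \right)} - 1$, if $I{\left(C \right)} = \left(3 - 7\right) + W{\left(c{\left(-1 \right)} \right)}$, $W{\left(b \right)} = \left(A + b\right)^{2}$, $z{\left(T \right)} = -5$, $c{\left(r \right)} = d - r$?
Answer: $436$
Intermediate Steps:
$A = -20$ ($A = 4 \left(-5\right) = -20$)
$c{\left(r \right)} = -2 - r$
$W{\left(b \right)} = \left(-20 + b\right)^{2}$
$I{\left(C \right)} = 437$ ($I{\left(C \right)} = \left(3 - 7\right) + \left(-20 - 1\right)^{2} = -4 + \left(-20 + \left(-2 + 1\right)\right)^{2} = -4 + \left(-20 - 1\right)^{2} = -4 + \left(-21\right)^{2} = -4 + 441 = 437$)
$I{\left(z{\left(-4 \right)} \right)} - 1 = 437 - 1 = 436$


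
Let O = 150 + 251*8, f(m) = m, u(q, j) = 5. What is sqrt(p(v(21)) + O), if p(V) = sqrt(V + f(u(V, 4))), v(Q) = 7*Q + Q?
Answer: sqrt(2158 + sqrt(173)) ≈ 46.596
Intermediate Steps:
v(Q) = 8*Q
p(V) = sqrt(5 + V) (p(V) = sqrt(V + 5) = sqrt(5 + V))
O = 2158 (O = 150 + 2008 = 2158)
sqrt(p(v(21)) + O) = sqrt(sqrt(5 + 8*21) + 2158) = sqrt(sqrt(5 + 168) + 2158) = sqrt(sqrt(173) + 2158) = sqrt(2158 + sqrt(173))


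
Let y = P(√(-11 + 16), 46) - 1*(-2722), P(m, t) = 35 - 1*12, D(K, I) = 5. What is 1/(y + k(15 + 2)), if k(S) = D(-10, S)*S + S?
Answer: 1/2847 ≈ 0.00035125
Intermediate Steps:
P(m, t) = 23 (P(m, t) = 35 - 12 = 23)
k(S) = 6*S (k(S) = 5*S + S = 6*S)
y = 2745 (y = 23 - 1*(-2722) = 23 + 2722 = 2745)
1/(y + k(15 + 2)) = 1/(2745 + 6*(15 + 2)) = 1/(2745 + 6*17) = 1/(2745 + 102) = 1/2847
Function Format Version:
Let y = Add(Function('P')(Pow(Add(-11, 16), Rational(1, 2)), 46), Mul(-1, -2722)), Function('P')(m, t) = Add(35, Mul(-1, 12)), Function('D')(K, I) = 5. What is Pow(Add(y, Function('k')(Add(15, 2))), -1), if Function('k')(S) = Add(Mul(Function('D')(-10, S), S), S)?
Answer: Rational(1, 2847) ≈ 0.00035125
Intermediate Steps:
Function('P')(m, t) = 23 (Function('P')(m, t) = Add(35, -12) = 23)
Function('k')(S) = Mul(6, S) (Function('k')(S) = Add(Mul(5, S), S) = Mul(6, S))
y = 2745 (y = Add(23, Mul(-1, -2722)) = Add(23, 2722) = 2745)
Pow(Add(y, Function('k')(Add(15, 2))), -1) = Pow(Add(2745, Mul(6, Add(15, 2))), -1) = Pow(Add(2745, Mul(6, 17)), -1) = Pow(Add(2745, 102), -1) = Pow(2847, -1) = Rational(1, 2847)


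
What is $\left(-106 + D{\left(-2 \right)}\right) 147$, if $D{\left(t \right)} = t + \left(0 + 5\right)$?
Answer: $-15141$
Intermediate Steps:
$D{\left(t \right)} = 5 + t$ ($D{\left(t \right)} = t + 5 = 5 + t$)
$\left(-106 + D{\left(-2 \right)}\right) 147 = \left(-106 + \left(5 - 2\right)\right) 147 = \left(-106 + 3\right) 147 = \left(-103\right) 147 = -15141$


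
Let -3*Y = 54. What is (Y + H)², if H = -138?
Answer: 24336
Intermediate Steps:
Y = -18 (Y = -⅓*54 = -18)
(Y + H)² = (-18 - 138)² = (-156)² = 24336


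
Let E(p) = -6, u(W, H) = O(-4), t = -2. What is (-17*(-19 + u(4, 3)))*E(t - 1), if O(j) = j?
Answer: -2346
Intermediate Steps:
u(W, H) = -4
(-17*(-19 + u(4, 3)))*E(t - 1) = -17*(-19 - 4)*(-6) = -17*(-23)*(-6) = 391*(-6) = -2346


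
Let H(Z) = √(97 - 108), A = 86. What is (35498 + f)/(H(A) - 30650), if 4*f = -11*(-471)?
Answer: -2255426225/1878845022 - 147173*I*√11/3757690044 ≈ -1.2004 - 0.0001299*I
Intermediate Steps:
f = 5181/4 (f = (-11*(-471))/4 = (¼)*5181 = 5181/4 ≈ 1295.3)
H(Z) = I*√11 (H(Z) = √(-11) = I*√11)
(35498 + f)/(H(A) - 30650) = (35498 + 5181/4)/(I*√11 - 30650) = 147173/(4*(-30650 + I*√11))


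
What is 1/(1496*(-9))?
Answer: -1/13464 ≈ -7.4272e-5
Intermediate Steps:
1/(1496*(-9)) = 1/(-13464) = -1/13464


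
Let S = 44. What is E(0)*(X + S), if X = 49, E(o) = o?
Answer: 0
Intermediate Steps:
E(0)*(X + S) = 0*(49 + 44) = 0*93 = 0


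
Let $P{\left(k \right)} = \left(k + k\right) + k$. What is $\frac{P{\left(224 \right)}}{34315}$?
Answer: $\frac{672}{34315} \approx 0.019583$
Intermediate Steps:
$P{\left(k \right)} = 3 k$ ($P{\left(k \right)} = 2 k + k = 3 k$)
$\frac{P{\left(224 \right)}}{34315} = \frac{3 \cdot 224}{34315} = 672 \cdot \frac{1}{34315} = \frac{672}{34315}$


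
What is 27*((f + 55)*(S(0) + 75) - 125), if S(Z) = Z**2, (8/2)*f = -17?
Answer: 397575/4 ≈ 99394.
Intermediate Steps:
f = -17/4 (f = (1/4)*(-17) = -17/4 ≈ -4.2500)
27*((f + 55)*(S(0) + 75) - 125) = 27*((-17/4 + 55)*(0**2 + 75) - 125) = 27*(203*(0 + 75)/4 - 125) = 27*((203/4)*75 - 125) = 27*(15225/4 - 125) = 27*(14725/4) = 397575/4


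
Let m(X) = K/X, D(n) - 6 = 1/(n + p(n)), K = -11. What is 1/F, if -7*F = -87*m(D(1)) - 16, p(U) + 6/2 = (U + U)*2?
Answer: -91/1706 ≈ -0.053341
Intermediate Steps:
p(U) = -3 + 4*U (p(U) = -3 + (U + U)*2 = -3 + (2*U)*2 = -3 + 4*U)
D(n) = 6 + 1/(-3 + 5*n) (D(n) = 6 + 1/(n + (-3 + 4*n)) = 6 + 1/(-3 + 5*n))
m(X) = -11/X
F = -1706/91 (F = -(-(-957)/((-17 + 30*1)/(-3 + 5*1)) - 16)/7 = -(-(-957)/((-17 + 30)/(-3 + 5)) - 16)/7 = -(-(-957)/(13/2) - 16)/7 = -(-(-957)/((½)*13) - 16)/7 = -(-(-957)/13/2 - 16)/7 = -(-(-957)*2/13 - 16)/7 = -(-87*(-22/13) - 16)/7 = -(1914/13 - 16)/7 = -⅐*1706/13 = -1706/91 ≈ -18.747)
1/F = 1/(-1706/91) = -91/1706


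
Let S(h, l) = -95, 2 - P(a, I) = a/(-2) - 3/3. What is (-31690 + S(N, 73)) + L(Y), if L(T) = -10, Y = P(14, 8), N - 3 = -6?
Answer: -31795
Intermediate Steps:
N = -3 (N = 3 - 6 = -3)
P(a, I) = 3 + a/2 (P(a, I) = 2 - (a/(-2) - 3/3) = 2 - (a*(-1/2) - 3*1/3) = 2 - (-a/2 - 1) = 2 - (-1 - a/2) = 2 + (1 + a/2) = 3 + a/2)
Y = 10 (Y = 3 + (1/2)*14 = 3 + 7 = 10)
(-31690 + S(N, 73)) + L(Y) = (-31690 - 95) - 10 = -31785 - 10 = -31795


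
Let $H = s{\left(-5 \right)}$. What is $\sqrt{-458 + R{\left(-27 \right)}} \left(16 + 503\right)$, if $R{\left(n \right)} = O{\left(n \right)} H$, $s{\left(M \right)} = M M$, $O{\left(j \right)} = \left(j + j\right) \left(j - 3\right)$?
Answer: $519 \sqrt{40042} \approx 1.0385 \cdot 10^{5}$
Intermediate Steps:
$O{\left(j \right)} = 2 j \left(-3 + j\right)$
$s{\left(M \right)} = M^{2}$
$H = 25$ ($H = \left(-5\right)^{2} = 25$)
$R{\left(n \right)} = 50 n \left(-3 + n\right)$ ($R{\left(n \right)} = 2 n \left(-3 + n\right) 25 = 50 n \left(-3 + n\right)$)
$\sqrt{-458 + R{\left(-27 \right)}} \left(16 + 503\right) = \sqrt{-458 + 50 \left(-27\right) \left(-3 - 27\right)} \left(16 + 503\right) = \sqrt{-458 + 50 \left(-27\right) \left(-30\right)} 519 = \sqrt{-458 + 40500} \cdot 519 = \sqrt{40042} \cdot 519 = 519 \sqrt{40042}$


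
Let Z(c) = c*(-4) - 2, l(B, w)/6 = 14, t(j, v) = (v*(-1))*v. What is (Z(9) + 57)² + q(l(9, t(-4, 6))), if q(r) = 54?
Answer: 415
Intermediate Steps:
t(j, v) = -v² (t(j, v) = (-v)*v = -v²)
l(B, w) = 84 (l(B, w) = 6*14 = 84)
Z(c) = -2 - 4*c (Z(c) = -4*c - 2 = -2 - 4*c)
(Z(9) + 57)² + q(l(9, t(-4, 6))) = ((-2 - 4*9) + 57)² + 54 = ((-2 - 36) + 57)² + 54 = (-38 + 57)² + 54 = 19² + 54 = 361 + 54 = 415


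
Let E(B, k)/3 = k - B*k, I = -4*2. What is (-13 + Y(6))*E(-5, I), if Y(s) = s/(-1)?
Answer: 2736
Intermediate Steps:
I = -8
E(B, k) = 3*k - 3*B*k (E(B, k) = 3*(k - B*k) = 3*k - 3*B*k)
Y(s) = -s (Y(s) = s*(-1) = -s)
(-13 + Y(6))*E(-5, I) = (-13 - 1*6)*(3*(-8)*(1 - 1*(-5))) = (-13 - 6)*(3*(-8)*(1 + 5)) = -57*(-8)*6 = -19*(-144) = 2736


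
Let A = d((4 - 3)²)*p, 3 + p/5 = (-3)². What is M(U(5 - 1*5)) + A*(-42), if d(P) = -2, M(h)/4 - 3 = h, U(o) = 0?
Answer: 2532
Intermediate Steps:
p = 30 (p = -15 + 5*(-3)² = -15 + 5*9 = -15 + 45 = 30)
M(h) = 12 + 4*h
A = -60 (A = -2*30 = -60)
M(U(5 - 1*5)) + A*(-42) = (12 + 4*0) - 60*(-42) = (12 + 0) + 2520 = 12 + 2520 = 2532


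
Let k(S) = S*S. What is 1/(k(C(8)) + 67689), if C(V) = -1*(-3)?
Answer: 1/67698 ≈ 1.4771e-5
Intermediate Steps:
C(V) = 3
k(S) = S**2
1/(k(C(8)) + 67689) = 1/(3**2 + 67689) = 1/(9 + 67689) = 1/67698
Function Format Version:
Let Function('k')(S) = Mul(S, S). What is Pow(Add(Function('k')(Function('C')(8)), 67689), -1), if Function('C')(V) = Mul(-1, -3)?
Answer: Rational(1, 67698) ≈ 1.4771e-5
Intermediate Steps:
Function('C')(V) = 3
Function('k')(S) = Pow(S, 2)
Pow(Add(Function('k')(Function('C')(8)), 67689), -1) = Pow(Add(Pow(3, 2), 67689), -1) = Pow(Add(9, 67689), -1) = Pow(67698, -1) = Rational(1, 67698)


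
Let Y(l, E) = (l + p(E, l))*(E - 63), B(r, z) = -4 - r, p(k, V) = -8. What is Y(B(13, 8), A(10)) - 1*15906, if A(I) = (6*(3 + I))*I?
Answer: -33831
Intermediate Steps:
A(I) = I*(18 + 6*I) (A(I) = (18 + 6*I)*I = I*(18 + 6*I))
Y(l, E) = (-63 + E)*(-8 + l) (Y(l, E) = (l - 8)*(E - 63) = (-8 + l)*(-63 + E) = (-63 + E)*(-8 + l))
Y(B(13, 8), A(10)) - 1*15906 = (504 - 63*(-4 - 1*13) - 48*10*(3 + 10) + (6*10*(3 + 10))*(-4 - 1*13)) - 1*15906 = (504 - 63*(-4 - 13) - 48*10*13 + (6*10*13)*(-4 - 13)) - 15906 = (504 - 63*(-17) - 8*780 + 780*(-17)) - 15906 = (504 + 1071 - 6240 - 13260) - 15906 = -17925 - 15906 = -33831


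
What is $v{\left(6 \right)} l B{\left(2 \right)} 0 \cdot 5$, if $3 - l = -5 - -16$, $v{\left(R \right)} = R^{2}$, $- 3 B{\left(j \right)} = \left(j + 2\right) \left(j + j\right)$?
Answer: $0$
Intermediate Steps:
$B{\left(j \right)} = - \frac{2 j \left(2 + j\right)}{3}$ ($B{\left(j \right)} = - \frac{\left(j + 2\right) \left(j + j\right)}{3} = - \frac{\left(2 + j\right) 2 j}{3} = - \frac{2 j \left(2 + j\right)}{3}$)
$l = -8$ ($l = 3 - \left(-5 - -16\right) = 3 - \left(-5 + 16\right) = 3 - 11 = -8$)
$v{\left(6 \right)} l B{\left(2 \right)} 0 \cdot 5 = 6^{2} \left(-8\right) \left(- \frac{2}{3}\right) 2 \left(2 + 2\right) 0 \cdot 5 = 36 \left(-8\right) \left(- \frac{2}{3}\right) 2 \cdot 4 \cdot 0 \cdot 5 = - 288 \left(- \frac{16}{3}\right) 0 \cdot 5 = - 288 \cdot 0 \cdot 5 = \left(-288\right) 0 = 0$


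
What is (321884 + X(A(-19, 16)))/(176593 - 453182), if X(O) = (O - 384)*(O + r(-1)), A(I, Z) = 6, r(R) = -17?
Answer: -326042/276589 ≈ -1.1788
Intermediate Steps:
X(O) = (-384 + O)*(-17 + O) (X(O) = (O - 384)*(O - 17) = (-384 + O)*(-17 + O))
(321884 + X(A(-19, 16)))/(176593 - 453182) = (321884 + (6528 + 6**2 - 401*6))/(176593 - 453182) = (321884 + (6528 + 36 - 2406))/(-276589) = (321884 + 4158)*(-1/276589) = 326042*(-1/276589) = -326042/276589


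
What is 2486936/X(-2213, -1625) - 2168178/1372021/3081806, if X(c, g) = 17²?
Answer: 5257758914838081647/610989718464307 ≈ 8605.3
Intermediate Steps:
X(c, g) = 289
2486936/X(-2213, -1625) - 2168178/1372021/3081806 = 2486936/289 - 2168178/1372021/3081806 = 2486936*(1/289) - 2168178*1/1372021*(1/3081806) = 2486936/289 - 2168178/1372021*1/3081806 = 2486936/289 - 1084089/2114151274963 = 5257758914838081647/610989718464307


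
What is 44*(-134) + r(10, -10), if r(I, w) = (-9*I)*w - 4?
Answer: -5000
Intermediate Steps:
r(I, w) = -4 - 9*I*w (r(I, w) = -9*I*w - 4 = -4 - 9*I*w)
44*(-134) + r(10, -10) = 44*(-134) + (-4 - 9*10*(-10)) = -5896 + (-4 + 900) = -5896 + 896 = -5000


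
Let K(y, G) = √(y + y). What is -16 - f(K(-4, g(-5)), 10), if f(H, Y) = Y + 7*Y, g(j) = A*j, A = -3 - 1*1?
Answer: -96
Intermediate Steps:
A = -4 (A = -3 - 1 = -4)
g(j) = -4*j
K(y, G) = √2*√y (K(y, G) = √(2*y) = √2*√y)
f(H, Y) = 8*Y
-16 - f(K(-4, g(-5)), 10) = -16 - 8*10 = -16 - 1*80 = -16 - 80 = -96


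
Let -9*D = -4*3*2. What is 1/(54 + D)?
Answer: 3/170 ≈ 0.017647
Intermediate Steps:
D = 8/3 (D = -(-4*3)*2/9 = -(-4)*2/3 = -⅑*(-24) = 8/3 ≈ 2.6667)
1/(54 + D) = 1/(54 + 8/3) = 1/(170/3) = 3/170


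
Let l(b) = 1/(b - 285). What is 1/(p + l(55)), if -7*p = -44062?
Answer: 1610/10134253 ≈ 0.00015887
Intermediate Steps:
p = 44062/7 (p = -⅐*(-44062) = 44062/7 ≈ 6294.6)
l(b) = 1/(-285 + b)
1/(p + l(55)) = 1/(44062/7 + 1/(-285 + 55)) = 1/(44062/7 + 1/(-230)) = 1/(44062/7 - 1/230) = 1/(10134253/1610) = 1610/10134253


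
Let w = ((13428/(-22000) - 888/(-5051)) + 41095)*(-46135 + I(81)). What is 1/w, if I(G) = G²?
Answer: -13890250/22589384832322591 ≈ -6.1490e-10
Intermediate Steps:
w = -22589384832322591/13890250 (w = ((13428/(-22000) - 888/(-5051)) + 41095)*(-46135 + 81²) = ((13428*(-1/22000) - 888*(-1/5051)) + 41095)*(-46135 + 6561) = ((-3357/5500 + 888/5051) + 41095)*(-39574) = (-12072207/27780500 + 41095)*(-39574) = (1141627575293/27780500)*(-39574) = -22589384832322591/13890250 ≈ -1.6263e+9)
1/w = 1/(-22589384832322591/13890250) = -13890250/22589384832322591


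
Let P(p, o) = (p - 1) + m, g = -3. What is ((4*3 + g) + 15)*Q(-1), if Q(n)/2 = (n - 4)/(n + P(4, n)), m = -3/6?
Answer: -160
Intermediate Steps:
m = -½ (m = -3*⅙ = -½ ≈ -0.50000)
P(p, o) = -3/2 + p (P(p, o) = (p - 1) - ½ = (-1 + p) - ½ = -3/2 + p)
Q(n) = 2*(-4 + n)/(5/2 + n) (Q(n) = 2*((n - 4)/(n + (-3/2 + 4))) = 2*((-4 + n)/(n + 5/2)) = 2*((-4 + n)/(5/2 + n)) = 2*(-4 + n)/(5/2 + n))
((4*3 + g) + 15)*Q(-1) = ((4*3 - 3) + 15)*(4*(-4 - 1)/(5 + 2*(-1))) = ((12 - 3) + 15)*(4*(-5)/(5 - 2)) = (9 + 15)*(4*(-5)/3) = 24*(4*(⅓)*(-5)) = 24*(-20/3) = -160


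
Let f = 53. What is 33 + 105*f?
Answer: 5598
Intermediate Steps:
33 + 105*f = 33 + 105*53 = 33 + 5565 = 5598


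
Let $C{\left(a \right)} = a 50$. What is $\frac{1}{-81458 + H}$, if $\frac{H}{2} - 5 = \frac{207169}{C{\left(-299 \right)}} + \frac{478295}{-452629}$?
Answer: $- \frac{3383401775}{275672228977751} \approx -1.2273 \cdot 10^{-5}$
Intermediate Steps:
$C{\left(a \right)} = 50 a$
$H = - \frac{67087189801}{3383401775}$ ($H = 10 + 2 \left(\frac{207169}{50 \left(-299\right)} + \frac{478295}{-452629}\right) = 10 + 2 \left(\frac{207169}{-14950} + 478295 \left(- \frac{1}{452629}\right)\right) = 10 + 2 \left(207169 \left(- \frac{1}{14950}\right) - \frac{478295}{452629}\right) = 10 + 2 \left(- \frac{207169}{14950} - \frac{478295}{452629}\right) = 10 + 2 \left(- \frac{100921207551}{6766803550}\right) = 10 - \frac{100921207551}{3383401775} = - \frac{67087189801}{3383401775} \approx -19.828$)
$\frac{1}{-81458 + H} = \frac{1}{-81458 - \frac{67087189801}{3383401775}} = \frac{1}{- \frac{275672228977751}{3383401775}} = - \frac{3383401775}{275672228977751}$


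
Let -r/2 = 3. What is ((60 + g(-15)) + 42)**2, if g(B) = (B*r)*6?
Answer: 412164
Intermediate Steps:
r = -6 (r = -2*3 = -6)
g(B) = -36*B (g(B) = (B*(-6))*6 = -6*B*6 = -36*B)
((60 + g(-15)) + 42)**2 = ((60 - 36*(-15)) + 42)**2 = ((60 + 540) + 42)**2 = (600 + 42)**2 = 642**2 = 412164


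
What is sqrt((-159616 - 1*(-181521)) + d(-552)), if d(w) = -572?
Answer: sqrt(21333) ≈ 146.06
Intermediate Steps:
sqrt((-159616 - 1*(-181521)) + d(-552)) = sqrt((-159616 - 1*(-181521)) - 572) = sqrt((-159616 + 181521) - 572) = sqrt(21905 - 572) = sqrt(21333)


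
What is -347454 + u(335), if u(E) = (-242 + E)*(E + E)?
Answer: -285144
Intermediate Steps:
u(E) = 2*E*(-242 + E) (u(E) = (-242 + E)*(2*E) = 2*E*(-242 + E))
-347454 + u(335) = -347454 + 2*335*(-242 + 335) = -347454 + 2*335*93 = -347454 + 62310 = -285144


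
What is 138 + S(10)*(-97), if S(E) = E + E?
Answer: -1802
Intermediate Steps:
S(E) = 2*E
138 + S(10)*(-97) = 138 + (2*10)*(-97) = 138 + 20*(-97) = 138 - 1940 = -1802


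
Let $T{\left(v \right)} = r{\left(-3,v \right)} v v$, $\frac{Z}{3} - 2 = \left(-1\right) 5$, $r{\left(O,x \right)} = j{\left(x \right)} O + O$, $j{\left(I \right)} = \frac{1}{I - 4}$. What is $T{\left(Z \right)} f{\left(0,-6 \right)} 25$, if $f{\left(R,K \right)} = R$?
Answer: $0$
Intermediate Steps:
$j{\left(I \right)} = \frac{1}{-4 + I}$
$r{\left(O,x \right)} = O + \frac{O}{-4 + x}$ ($r{\left(O,x \right)} = \frac{O}{-4 + x} + O = O + \frac{O}{-4 + x}$)
$Z = -9$ ($Z = 6 + 3 \left(\left(-1\right) 5\right) = 6 + 3 \left(-5\right) = 6 - 15 = -9$)
$T{\left(v \right)} = - \frac{3 v^{2} \left(-3 + v\right)}{-4 + v}$ ($T{\left(v \right)} = - \frac{3 \left(-3 + v\right)}{-4 + v} v v = - \frac{3 v \left(-3 + v\right)}{-4 + v} v = - \frac{3 v^{2} \left(-3 + v\right)}{-4 + v}$)
$T{\left(Z \right)} f{\left(0,-6 \right)} 25 = \frac{3 \left(-9\right)^{2} \left(3 - -9\right)}{-4 - 9} \cdot 0 \cdot 25 = 3 \cdot 81 \frac{1}{-13} \left(3 + 9\right) 0 \cdot 25 = 3 \cdot 81 \left(- \frac{1}{13}\right) 12 \cdot 0 \cdot 25 = \left(- \frac{2916}{13}\right) 0 \cdot 25 = 0 \cdot 25 = 0$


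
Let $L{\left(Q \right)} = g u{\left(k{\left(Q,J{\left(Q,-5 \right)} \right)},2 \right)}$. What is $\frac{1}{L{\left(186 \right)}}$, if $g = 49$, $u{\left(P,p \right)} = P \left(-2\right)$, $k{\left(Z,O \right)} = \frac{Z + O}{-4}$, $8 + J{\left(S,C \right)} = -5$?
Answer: $\frac{2}{8477} \approx 0.00023593$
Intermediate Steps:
$J{\left(S,C \right)} = -13$ ($J{\left(S,C \right)} = -8 - 5 = -13$)
$k{\left(Z,O \right)} = - \frac{O}{4} - \frac{Z}{4}$ ($k{\left(Z,O \right)} = \left(O + Z\right) \left(- \frac{1}{4}\right) = - \frac{O}{4} - \frac{Z}{4}$)
$u{\left(P,p \right)} = - 2 P$
$L{\left(Q \right)} = - \frac{637}{2} + \frac{49 Q}{2}$ ($L{\left(Q \right)} = 49 \left(- 2 \left(\left(- \frac{1}{4}\right) \left(-13\right) - \frac{Q}{4}\right)\right) = 49 \left(- 2 \left(\frac{13}{4} - \frac{Q}{4}\right)\right) = 49 \left(- \frac{13}{2} + \frac{Q}{2}\right) = - \frac{637}{2} + \frac{49 Q}{2}$)
$\frac{1}{L{\left(186 \right)}} = \frac{1}{- \frac{637}{2} + \frac{49}{2} \cdot 186} = \frac{1}{- \frac{637}{2} + 4557} = \frac{1}{\frac{8477}{2}} = \frac{2}{8477}$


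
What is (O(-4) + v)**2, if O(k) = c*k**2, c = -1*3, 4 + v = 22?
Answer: 900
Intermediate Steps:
v = 18 (v = -4 + 22 = 18)
c = -3
O(k) = -3*k**2
(O(-4) + v)**2 = (-3*(-4)**2 + 18)**2 = (-3*16 + 18)**2 = (-48 + 18)**2 = (-30)**2 = 900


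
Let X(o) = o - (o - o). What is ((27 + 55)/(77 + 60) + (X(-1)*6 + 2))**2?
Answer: 217156/18769 ≈ 11.570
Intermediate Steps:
X(o) = o (X(o) = o - 1*0 = o + 0 = o)
((27 + 55)/(77 + 60) + (X(-1)*6 + 2))**2 = ((27 + 55)/(77 + 60) + (-1*6 + 2))**2 = (82/137 + (-6 + 2))**2 = (82*(1/137) - 4)**2 = (82/137 - 4)**2 = (-466/137)**2 = 217156/18769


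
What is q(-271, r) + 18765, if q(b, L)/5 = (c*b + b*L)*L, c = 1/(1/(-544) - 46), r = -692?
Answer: -3247556002183/5005 ≈ -6.4886e+8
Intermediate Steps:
c = -544/25025 (c = 1/(-1/544 - 46) = 1/(-25025/544) = -544/25025 ≈ -0.021738)
q(b, L) = 5*L*(-544*b/25025 + L*b) (q(b, L) = 5*((-544*b/25025 + b*L)*L) = 5*((-544*b/25025 + L*b)*L) = 5*(L*(-544*b/25025 + L*b)) = 5*L*(-544*b/25025 + L*b))
q(-271, r) + 18765 = (1/5005)*(-692)*(-271)*(-544 + 25025*(-692)) + 18765 = (1/5005)*(-692)*(-271)*(-544 - 17317300) + 18765 = (1/5005)*(-692)*(-271)*(-17317844) + 18765 = -3247649921008/5005 + 18765 = -3247556002183/5005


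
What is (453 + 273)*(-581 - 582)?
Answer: -844338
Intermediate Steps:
(453 + 273)*(-581 - 582) = 726*(-1163) = -844338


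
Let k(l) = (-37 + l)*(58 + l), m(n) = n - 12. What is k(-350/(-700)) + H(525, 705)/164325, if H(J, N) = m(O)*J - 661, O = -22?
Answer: -1403573869/657300 ≈ -2135.4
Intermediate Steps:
m(n) = -12 + n
H(J, N) = -661 - 34*J (H(J, N) = (-12 - 22)*J - 661 = -34*J - 661 = -661 - 34*J)
k(-350/(-700)) + H(525, 705)/164325 = (-2146 + (-350/(-700))² + 21*(-350/(-700))) + (-661 - 34*525)/164325 = (-2146 + (-350*(-1/700))² + 21*(-350*(-1/700))) + (-661 - 17850)*(1/164325) = (-2146 + (½)² + 21*(½)) - 18511*1/164325 = (-2146 + ¼ + 21/2) - 18511/164325 = -8541/4 - 18511/164325 = -1403573869/657300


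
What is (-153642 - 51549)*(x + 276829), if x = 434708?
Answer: -146000988567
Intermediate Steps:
(-153642 - 51549)*(x + 276829) = (-153642 - 51549)*(434708 + 276829) = -205191*711537 = -146000988567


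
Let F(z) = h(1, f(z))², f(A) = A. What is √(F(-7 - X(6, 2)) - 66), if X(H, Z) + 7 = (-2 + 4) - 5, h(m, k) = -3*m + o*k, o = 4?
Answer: √15 ≈ 3.8730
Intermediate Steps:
h(m, k) = -3*m + 4*k
X(H, Z) = -10 (X(H, Z) = -7 + ((-2 + 4) - 5) = -7 + (2 - 5) = -7 - 3 = -10)
F(z) = (-3 + 4*z)² (F(z) = (-3*1 + 4*z)² = (-3 + 4*z)²)
√(F(-7 - X(6, 2)) - 66) = √((-3 + 4*(-7 - 1*(-10)))² - 66) = √((-3 + 4*(-7 + 10))² - 66) = √((-3 + 4*3)² - 66) = √((-3 + 12)² - 66) = √(9² - 66) = √(81 - 66) = √15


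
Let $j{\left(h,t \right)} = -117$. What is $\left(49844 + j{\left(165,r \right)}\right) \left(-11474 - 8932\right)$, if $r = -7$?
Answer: $-1014729162$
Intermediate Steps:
$\left(49844 + j{\left(165,r \right)}\right) \left(-11474 - 8932\right) = \left(49844 - 117\right) \left(-11474 - 8932\right) = 49727 \left(-20406\right) = -1014729162$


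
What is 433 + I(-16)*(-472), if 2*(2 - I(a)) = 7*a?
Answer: -26943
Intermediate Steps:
I(a) = 2 - 7*a/2
433 + I(-16)*(-472) = 433 + (2 - 7/2*(-16))*(-472) = 433 + (2 + 56)*(-472) = 433 + 58*(-472) = 433 - 27376 = -26943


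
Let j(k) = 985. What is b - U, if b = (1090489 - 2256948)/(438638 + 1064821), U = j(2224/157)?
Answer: -1482073574/1503459 ≈ -985.78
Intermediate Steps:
U = 985
b = -1166459/1503459 ≈ -0.77585
b - U = -1166459/1503459 - 1*985 = -1166459/1503459 - 985 = -1482073574/1503459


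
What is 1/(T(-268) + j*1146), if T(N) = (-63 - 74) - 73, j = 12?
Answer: 1/13542 ≈ 7.3844e-5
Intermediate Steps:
T(N) = -210 (T(N) = -137 - 73 = -210)
1/(T(-268) + j*1146) = 1/(-210 + 12*1146) = 1/(-210 + 13752) = 1/13542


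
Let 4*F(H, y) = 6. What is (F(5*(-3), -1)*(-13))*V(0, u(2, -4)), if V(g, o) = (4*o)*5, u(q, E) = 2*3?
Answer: -2340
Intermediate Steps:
u(q, E) = 6
V(g, o) = 20*o
F(H, y) = 3/2 (F(H, y) = (¼)*6 = 3/2)
(F(5*(-3), -1)*(-13))*V(0, u(2, -4)) = ((3/2)*(-13))*(20*6) = -39/2*120 = -2340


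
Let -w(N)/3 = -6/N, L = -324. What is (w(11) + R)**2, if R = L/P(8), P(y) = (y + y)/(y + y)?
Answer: 12574116/121 ≈ 1.0392e+5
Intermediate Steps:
P(y) = 1 (P(y) = (2*y)/((2*y)) = (2*y)*(1/(2*y)) = 1)
w(N) = 18/N (w(N) = -(-18)/N = 18/N)
R = -324 (R = -324/1 = -324*1 = -324)
(w(11) + R)**2 = (18/11 - 324)**2 = (-3546/11)**2 = 12574116/121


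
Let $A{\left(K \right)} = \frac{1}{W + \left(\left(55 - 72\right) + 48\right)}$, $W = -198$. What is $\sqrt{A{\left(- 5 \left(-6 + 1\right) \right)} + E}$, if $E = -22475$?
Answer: $\frac{i \sqrt{626805442}}{167} \approx 149.92 i$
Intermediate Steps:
$A{\left(K \right)} = - \frac{1}{167}$ ($A{\left(K \right)} = \frac{1}{-198 + \left(\left(55 - 72\right) + 48\right)} = \frac{1}{-198 + \left(-17 + 48\right)} = \frac{1}{-198 + 31} = \frac{1}{-167} = - \frac{1}{167}$)
$\sqrt{A{\left(- 5 \left(-6 + 1\right) \right)} + E} = \sqrt{- \frac{1}{167} - 22475} = \sqrt{- \frac{3753326}{167}} = \frac{i \sqrt{626805442}}{167}$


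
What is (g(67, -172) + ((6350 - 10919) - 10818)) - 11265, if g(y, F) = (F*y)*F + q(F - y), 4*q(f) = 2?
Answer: 3910953/2 ≈ 1.9555e+6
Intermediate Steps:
q(f) = ½ (q(f) = (¼)*2 = ½)
g(y, F) = ½ + y*F² (g(y, F) = (F*y)*F + ½ = y*F² + ½ = ½ + y*F²)
(g(67, -172) + ((6350 - 10919) - 10818)) - 11265 = ((½ + 67*(-172)²) + ((6350 - 10919) - 10818)) - 11265 = ((½ + 67*29584) + (-4569 - 10818)) - 11265 = ((½ + 1982128) - 15387) - 11265 = (3964257/2 - 15387) - 11265 = 3933483/2 - 11265 = 3910953/2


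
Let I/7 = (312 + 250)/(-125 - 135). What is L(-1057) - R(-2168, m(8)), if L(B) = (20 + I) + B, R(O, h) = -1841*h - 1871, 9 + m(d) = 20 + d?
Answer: 4653723/130 ≈ 35798.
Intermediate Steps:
I = -1967/130 (I = 7*((312 + 250)/(-125 - 135)) = 7*(562/(-260)) = 7*(562*(-1/260)) = 7*(-281/130) = -1967/130 ≈ -15.131)
m(d) = 11 + d (m(d) = -9 + (20 + d) = 11 + d)
R(O, h) = -1871 - 1841*h
L(B) = 633/130 + B (L(B) = (20 - 1967/130) + B = 633/130 + B)
L(-1057) - R(-2168, m(8)) = (633/130 - 1057) - (-1871 - 1841*(11 + 8)) = -136777/130 - (-1871 - 1841*19) = -136777/130 - (-1871 - 34979) = -136777/130 - 1*(-36850) = -136777/130 + 36850 = 4653723/130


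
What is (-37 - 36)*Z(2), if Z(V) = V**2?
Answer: -292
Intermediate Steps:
(-37 - 36)*Z(2) = (-37 - 36)*2**2 = -73*4 = -292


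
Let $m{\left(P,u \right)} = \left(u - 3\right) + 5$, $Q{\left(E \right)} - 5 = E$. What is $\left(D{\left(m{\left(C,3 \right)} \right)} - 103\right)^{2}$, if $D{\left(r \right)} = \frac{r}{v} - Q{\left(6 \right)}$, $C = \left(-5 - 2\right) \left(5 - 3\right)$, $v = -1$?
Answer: $14161$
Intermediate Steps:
$Q{\left(E \right)} = 5 + E$
$C = -14$ ($C = \left(-7\right) 2 = -14$)
$m{\left(P,u \right)} = 2 + u$ ($m{\left(P,u \right)} = \left(-3 + u\right) + 5 = 2 + u$)
$D{\left(r \right)} = -11 - r$ ($D{\left(r \right)} = \frac{r}{-1} - \left(5 + 6\right) = r \left(-1\right) - 11 = - r - 11 = -11 - r$)
$\left(D{\left(m{\left(C,3 \right)} \right)} - 103\right)^{2} = \left(\left(-11 - \left(2 + 3\right)\right) - 103\right)^{2} = \left(\left(-11 - 5\right) - 103\right)^{2} = \left(-16 - 103\right)^{2} = \left(-119\right)^{2} = 14161$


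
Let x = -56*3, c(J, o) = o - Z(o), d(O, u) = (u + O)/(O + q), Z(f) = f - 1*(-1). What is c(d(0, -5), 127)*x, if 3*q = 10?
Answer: 168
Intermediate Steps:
q = 10/3 (q = (⅓)*10 = 10/3 ≈ 3.3333)
Z(f) = 1 + f (Z(f) = f + 1 = 1 + f)
d(O, u) = (O + u)/(10/3 + O) (d(O, u) = (u + O)/(O + 10/3) = (O + u)/(10/3 + O))
c(J, o) = -1 (c(J, o) = o - (1 + o) = o + (-1 - o) = -1)
x = -168
c(d(0, -5), 127)*x = -1*(-168) = 168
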